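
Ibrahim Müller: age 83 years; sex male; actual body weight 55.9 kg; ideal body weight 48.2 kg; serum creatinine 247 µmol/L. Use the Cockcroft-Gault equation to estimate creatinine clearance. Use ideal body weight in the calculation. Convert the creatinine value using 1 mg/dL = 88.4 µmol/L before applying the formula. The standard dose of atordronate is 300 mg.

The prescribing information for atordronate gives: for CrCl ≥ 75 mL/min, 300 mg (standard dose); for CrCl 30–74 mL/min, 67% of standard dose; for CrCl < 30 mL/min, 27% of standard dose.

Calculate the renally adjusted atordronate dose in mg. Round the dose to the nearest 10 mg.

SCr = 247 / 88.4 = 2.794 mg/dL
CrCl = (140 − 83) × 48.2 / (72 × 2.794) = 2747.4 / 201.17 ≈ 13.7 mL/min
CrCl ≈ 14 mL/min → bracket < 30 mL/min.
27% of 300 mg = 81 mg → 80 mg

80 mg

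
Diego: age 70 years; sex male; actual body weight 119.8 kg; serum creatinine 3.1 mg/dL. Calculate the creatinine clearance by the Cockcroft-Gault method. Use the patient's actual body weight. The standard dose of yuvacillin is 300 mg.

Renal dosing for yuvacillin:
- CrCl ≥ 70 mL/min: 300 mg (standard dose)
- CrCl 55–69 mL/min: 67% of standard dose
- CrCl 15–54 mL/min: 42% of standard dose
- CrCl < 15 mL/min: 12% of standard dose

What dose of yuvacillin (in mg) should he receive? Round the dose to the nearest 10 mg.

CrCl = (140 − 70) × 119.8 / (72 × 3.1) = 8386.0 / 223.20 ≈ 37.6 mL/min
CrCl ≈ 38 mL/min → bracket 15–54 mL/min.
42% of 300 mg = 126 mg → 130 mg

130 mg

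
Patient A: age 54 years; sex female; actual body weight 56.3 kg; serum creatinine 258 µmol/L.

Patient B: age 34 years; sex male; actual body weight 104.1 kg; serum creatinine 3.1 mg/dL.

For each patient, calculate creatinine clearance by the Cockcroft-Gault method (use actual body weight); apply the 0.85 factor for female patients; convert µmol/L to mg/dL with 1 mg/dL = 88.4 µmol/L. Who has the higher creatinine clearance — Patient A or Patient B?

Patient B

Patient A: SCr = 258 / 88.4 = 2.919 mg/dL
Patient A: CrCl = (140 − 54) × 56.3 / (72 × 2.919) × 0.85 = 4841.8 / 210.17 × 0.85 ≈ 19.6 mL/min
Patient B: CrCl = (140 − 34) × 104.1 / (72 × 3.1) = 11034.6 / 223.20 ≈ 49.4 mL/min
19.6 vs 49.4 mL/min → Patient B is higher.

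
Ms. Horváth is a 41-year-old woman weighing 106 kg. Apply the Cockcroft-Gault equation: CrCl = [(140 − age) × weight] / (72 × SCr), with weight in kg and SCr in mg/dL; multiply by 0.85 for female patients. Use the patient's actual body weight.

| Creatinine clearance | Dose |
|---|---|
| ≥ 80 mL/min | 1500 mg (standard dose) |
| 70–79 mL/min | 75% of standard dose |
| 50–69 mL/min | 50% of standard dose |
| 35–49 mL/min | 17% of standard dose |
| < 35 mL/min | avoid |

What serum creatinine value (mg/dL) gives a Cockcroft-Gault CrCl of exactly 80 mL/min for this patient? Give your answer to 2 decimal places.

Standard dose requires CrCl ≥ 80 mL/min.
Set (140 − 41) × 106 × 0.85 / (72 × SCr) = 80
SCr = (140 − 41) × 106 × 0.85 / (72 × 80) = 1.549 mg/dL

1.55 mg/dL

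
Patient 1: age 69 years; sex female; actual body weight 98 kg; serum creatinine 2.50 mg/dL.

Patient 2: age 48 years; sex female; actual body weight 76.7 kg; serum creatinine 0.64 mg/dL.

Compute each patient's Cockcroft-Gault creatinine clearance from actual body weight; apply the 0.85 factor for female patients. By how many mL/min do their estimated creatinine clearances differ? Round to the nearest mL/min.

97 mL/min

Patient 1: CrCl = (140 − 69) × 98 / (72 × 2.5) × 0.85 = 6958.0 / 180.00 × 0.85 ≈ 32.9 mL/min
Patient 2: CrCl = (140 − 48) × 76.7 / (72 × 0.64) × 0.85 = 7056.4 / 46.08 × 0.85 ≈ 130.2 mL/min
|32.9 − 130.2| = 97.3 mL/min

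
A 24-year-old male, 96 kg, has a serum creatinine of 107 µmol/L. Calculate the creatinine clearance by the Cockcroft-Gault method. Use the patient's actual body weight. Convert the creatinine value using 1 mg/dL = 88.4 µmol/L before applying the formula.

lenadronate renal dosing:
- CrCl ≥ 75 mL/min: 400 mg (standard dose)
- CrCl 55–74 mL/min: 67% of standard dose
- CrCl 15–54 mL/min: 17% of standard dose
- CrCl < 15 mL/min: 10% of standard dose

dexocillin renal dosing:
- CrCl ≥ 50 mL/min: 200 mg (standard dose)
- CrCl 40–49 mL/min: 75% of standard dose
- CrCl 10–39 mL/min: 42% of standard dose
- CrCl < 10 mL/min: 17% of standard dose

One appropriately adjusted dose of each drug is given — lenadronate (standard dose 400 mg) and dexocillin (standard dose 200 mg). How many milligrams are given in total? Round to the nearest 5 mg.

SCr = 107 / 88.4 = 1.21 mg/dL
CrCl = (140 − 24) × 96 / (72 × 1.21) = 11136.0 / 87.12 ≈ 127.8 mL/min
CrCl ≈ 128 mL/min.
lenadronate: ≥ 75 mL/min → 100% of 400 mg = 400 mg.
dexocillin: ≥ 50 mL/min → 100% of 200 mg = 200 mg.
Total = 400 + 200 = 600 mg.

600 mg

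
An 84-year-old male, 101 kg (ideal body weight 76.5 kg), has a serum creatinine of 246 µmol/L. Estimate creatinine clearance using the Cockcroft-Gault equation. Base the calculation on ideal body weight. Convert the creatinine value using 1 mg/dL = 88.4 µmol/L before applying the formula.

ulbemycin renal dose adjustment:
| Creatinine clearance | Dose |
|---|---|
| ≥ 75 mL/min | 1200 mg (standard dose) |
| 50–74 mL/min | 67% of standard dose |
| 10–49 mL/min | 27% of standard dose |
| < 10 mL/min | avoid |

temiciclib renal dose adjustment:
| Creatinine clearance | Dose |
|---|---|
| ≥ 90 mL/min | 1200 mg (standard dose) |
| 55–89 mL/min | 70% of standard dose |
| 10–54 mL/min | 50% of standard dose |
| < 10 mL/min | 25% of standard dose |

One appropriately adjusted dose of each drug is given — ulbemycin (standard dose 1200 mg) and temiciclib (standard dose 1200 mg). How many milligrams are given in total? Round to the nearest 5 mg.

SCr = 246 / 88.4 = 2.783 mg/dL
CrCl = (140 − 84) × 76.5 / (72 × 2.783) = 4284.0 / 200.38 ≈ 21.4 mL/min
CrCl ≈ 21 mL/min.
ulbemycin: 10–49 mL/min → 27% of 1200 mg = 324 mg.
temiciclib: 10–54 mL/min → 50% of 1200 mg = 600 mg.
Total = 324 + 600 = 924 mg.

925 mg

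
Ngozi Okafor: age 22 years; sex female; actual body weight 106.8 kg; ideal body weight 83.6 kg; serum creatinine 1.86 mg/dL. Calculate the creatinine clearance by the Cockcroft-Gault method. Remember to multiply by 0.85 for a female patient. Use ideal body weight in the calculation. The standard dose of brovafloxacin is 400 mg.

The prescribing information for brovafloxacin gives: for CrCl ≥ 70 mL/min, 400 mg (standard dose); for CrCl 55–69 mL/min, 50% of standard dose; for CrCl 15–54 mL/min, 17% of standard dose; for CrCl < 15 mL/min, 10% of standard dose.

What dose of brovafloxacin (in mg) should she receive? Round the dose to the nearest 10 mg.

200 mg

CrCl = (140 − 22) × 83.6 / (72 × 1.86) × 0.85 = 9864.8 / 133.92 × 0.85 ≈ 62.6 mL/min
CrCl ≈ 63 mL/min → bracket 55–69 mL/min.
50% of 400 mg = 200 mg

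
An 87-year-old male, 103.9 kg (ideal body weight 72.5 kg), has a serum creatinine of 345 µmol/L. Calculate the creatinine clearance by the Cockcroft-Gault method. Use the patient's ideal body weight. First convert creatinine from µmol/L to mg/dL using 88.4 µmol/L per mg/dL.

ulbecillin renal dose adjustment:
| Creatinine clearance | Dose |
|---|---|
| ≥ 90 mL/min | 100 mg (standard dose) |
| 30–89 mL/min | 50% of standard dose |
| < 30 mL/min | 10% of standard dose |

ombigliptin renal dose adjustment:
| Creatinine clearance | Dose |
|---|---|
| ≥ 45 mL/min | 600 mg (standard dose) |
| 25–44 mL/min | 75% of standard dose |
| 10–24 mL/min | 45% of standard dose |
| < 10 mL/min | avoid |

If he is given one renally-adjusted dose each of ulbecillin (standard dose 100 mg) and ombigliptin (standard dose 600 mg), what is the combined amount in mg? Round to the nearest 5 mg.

280 mg

SCr = 345 / 88.4 = 3.903 mg/dL
CrCl = (140 − 87) × 72.5 / (72 × 3.903) = 3842.5 / 281.02 ≈ 13.7 mL/min
CrCl ≈ 14 mL/min.
ulbecillin: < 30 mL/min → 10% of 100 mg = 10 mg.
ombigliptin: 10–24 mL/min → 45% of 600 mg = 270 mg.
Total = 10 + 270 = 280 mg.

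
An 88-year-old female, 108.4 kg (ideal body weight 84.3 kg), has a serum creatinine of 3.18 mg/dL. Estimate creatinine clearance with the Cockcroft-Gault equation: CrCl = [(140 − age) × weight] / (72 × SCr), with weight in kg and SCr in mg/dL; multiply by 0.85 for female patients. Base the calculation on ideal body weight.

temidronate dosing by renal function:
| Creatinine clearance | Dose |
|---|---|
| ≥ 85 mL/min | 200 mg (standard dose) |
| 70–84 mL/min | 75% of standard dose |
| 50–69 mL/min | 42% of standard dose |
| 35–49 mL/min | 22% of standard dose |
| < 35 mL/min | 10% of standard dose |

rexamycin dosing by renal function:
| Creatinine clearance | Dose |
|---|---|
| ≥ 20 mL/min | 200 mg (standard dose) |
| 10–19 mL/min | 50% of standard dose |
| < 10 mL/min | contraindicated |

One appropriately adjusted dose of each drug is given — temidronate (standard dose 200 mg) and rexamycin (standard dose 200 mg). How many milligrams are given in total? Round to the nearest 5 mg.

CrCl = (140 − 88) × 84.3 / (72 × 3.18) × 0.85 = 4383.6 / 228.96 × 0.85 ≈ 16.3 mL/min
CrCl ≈ 16 mL/min.
temidronate: < 35 mL/min → 10% of 200 mg = 20 mg.
rexamycin: 10–19 mL/min → 50% of 200 mg = 100 mg.
Total = 20 + 100 = 120 mg.

120 mg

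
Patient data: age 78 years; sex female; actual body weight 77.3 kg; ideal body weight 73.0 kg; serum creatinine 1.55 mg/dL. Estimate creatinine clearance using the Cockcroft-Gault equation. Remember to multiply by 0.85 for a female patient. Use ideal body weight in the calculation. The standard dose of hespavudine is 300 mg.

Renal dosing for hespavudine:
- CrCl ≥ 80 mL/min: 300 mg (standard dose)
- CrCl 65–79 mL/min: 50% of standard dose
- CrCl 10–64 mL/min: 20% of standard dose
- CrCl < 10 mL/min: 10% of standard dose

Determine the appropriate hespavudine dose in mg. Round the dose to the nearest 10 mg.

60 mg

CrCl = (140 − 78) × 73 / (72 × 1.55) × 0.85 = 4526.0 / 111.60 × 0.85 ≈ 34.5 mL/min
CrCl ≈ 34 mL/min → bracket 10–64 mL/min.
20% of 300 mg = 60 mg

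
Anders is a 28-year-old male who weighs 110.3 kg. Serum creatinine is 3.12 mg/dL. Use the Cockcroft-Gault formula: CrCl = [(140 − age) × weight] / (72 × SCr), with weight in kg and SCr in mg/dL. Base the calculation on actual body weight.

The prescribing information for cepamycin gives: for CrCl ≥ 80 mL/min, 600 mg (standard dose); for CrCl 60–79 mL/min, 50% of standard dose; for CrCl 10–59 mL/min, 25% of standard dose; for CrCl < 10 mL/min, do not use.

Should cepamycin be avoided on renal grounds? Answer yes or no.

CrCl = (140 − 28) × 110.3 / (72 × 3.12) = 12353.6 / 224.64 ≈ 55.0 mL/min
CrCl ≈ 55 mL/min, which is ≥ 10 mL/min.

no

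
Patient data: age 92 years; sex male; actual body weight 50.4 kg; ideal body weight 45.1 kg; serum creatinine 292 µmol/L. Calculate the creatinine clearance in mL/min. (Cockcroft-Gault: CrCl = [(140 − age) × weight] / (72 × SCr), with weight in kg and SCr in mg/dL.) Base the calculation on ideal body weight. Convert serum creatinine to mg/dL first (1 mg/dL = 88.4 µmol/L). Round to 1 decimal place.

9.1 mL/min

SCr = 292 / 88.4 = 3.303 mg/dL
CrCl = (140 − 92) × 45.1 / (72 × 3.303) = 2164.8 / 237.82 ≈ 9.1 mL/min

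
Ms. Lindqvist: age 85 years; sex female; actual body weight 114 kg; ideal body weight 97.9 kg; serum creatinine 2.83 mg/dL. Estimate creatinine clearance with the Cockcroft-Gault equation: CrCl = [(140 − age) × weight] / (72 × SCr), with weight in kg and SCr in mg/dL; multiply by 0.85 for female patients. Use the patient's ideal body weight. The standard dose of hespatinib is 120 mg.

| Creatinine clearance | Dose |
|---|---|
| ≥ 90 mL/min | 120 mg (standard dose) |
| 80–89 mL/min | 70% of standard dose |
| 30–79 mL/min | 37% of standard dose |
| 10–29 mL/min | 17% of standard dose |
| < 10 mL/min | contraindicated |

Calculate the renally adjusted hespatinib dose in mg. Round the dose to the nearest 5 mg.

CrCl = (140 − 85) × 97.9 / (72 × 2.83) × 0.85 = 5384.5 / 203.76 × 0.85 ≈ 22.5 mL/min
CrCl ≈ 22 mL/min → bracket 10–29 mL/min.
17% of 120 mg = 20.4 mg → 20 mg

20 mg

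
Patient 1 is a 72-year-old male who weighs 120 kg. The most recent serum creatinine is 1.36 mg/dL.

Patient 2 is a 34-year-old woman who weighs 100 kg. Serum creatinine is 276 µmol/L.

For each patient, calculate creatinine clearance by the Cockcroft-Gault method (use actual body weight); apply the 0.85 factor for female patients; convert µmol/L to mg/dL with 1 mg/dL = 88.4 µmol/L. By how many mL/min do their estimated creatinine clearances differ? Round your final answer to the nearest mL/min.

43 mL/min

Patient 1: CrCl = (140 − 72) × 120 / (72 × 1.36) = 8160.0 / 97.92 ≈ 83.3 mL/min
Patient 2: SCr = 276 / 88.4 = 3.122 mg/dL
Patient 2: CrCl = (140 − 34) × 100 / (72 × 3.122) × 0.85 = 10600.0 / 224.78 × 0.85 ≈ 40.1 mL/min
|83.3 − 40.1| = 43.2 mL/min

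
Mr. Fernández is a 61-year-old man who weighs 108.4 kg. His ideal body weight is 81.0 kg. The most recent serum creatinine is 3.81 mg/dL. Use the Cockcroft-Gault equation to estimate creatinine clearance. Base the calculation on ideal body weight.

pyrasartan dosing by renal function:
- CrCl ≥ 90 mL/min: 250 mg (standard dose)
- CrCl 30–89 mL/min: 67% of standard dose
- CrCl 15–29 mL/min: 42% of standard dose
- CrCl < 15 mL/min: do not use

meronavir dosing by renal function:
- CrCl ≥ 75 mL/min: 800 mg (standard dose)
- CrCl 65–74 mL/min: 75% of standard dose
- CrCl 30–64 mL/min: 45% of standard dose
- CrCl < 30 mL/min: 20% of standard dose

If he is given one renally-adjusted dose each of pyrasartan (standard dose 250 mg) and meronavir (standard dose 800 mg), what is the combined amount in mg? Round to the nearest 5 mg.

265 mg

CrCl = (140 − 61) × 81 / (72 × 3.81) = 6399.0 / 274.32 ≈ 23.3 mL/min
CrCl ≈ 23 mL/min.
pyrasartan: 15–29 mL/min → 42% of 250 mg = 105 mg.
meronavir: < 30 mL/min → 20% of 800 mg = 160 mg.
Total = 105 + 160 = 265 mg.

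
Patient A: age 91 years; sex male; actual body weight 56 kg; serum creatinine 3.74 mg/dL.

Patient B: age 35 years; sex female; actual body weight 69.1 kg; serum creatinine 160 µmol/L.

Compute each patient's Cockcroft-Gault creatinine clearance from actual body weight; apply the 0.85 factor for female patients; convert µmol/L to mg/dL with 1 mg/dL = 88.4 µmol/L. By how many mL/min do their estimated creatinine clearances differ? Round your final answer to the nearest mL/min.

37 mL/min

Patient A: CrCl = (140 − 91) × 56 / (72 × 3.74) = 2744.0 / 269.28 ≈ 10.2 mL/min
Patient B: SCr = 160 / 88.4 = 1.81 mg/dL
Patient B: CrCl = (140 − 35) × 69.1 / (72 × 1.81) × 0.85 = 7255.5 / 130.32 × 0.85 ≈ 47.3 mL/min
|10.2 − 47.3| = 37.1 mL/min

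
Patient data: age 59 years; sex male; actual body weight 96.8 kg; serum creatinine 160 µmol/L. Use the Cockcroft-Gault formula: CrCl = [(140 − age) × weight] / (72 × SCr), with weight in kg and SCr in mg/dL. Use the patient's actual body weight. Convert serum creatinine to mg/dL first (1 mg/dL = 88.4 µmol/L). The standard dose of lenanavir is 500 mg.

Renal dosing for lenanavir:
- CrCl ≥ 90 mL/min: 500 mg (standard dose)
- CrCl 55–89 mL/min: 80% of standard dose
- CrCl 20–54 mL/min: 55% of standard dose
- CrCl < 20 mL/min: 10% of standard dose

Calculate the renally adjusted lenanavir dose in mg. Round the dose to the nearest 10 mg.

400 mg

SCr = 160 / 88.4 = 1.81 mg/dL
CrCl = (140 − 59) × 96.8 / (72 × 1.81) = 7840.8 / 130.32 ≈ 60.2 mL/min
CrCl ≈ 60 mL/min → bracket 55–89 mL/min.
80% of 500 mg = 400 mg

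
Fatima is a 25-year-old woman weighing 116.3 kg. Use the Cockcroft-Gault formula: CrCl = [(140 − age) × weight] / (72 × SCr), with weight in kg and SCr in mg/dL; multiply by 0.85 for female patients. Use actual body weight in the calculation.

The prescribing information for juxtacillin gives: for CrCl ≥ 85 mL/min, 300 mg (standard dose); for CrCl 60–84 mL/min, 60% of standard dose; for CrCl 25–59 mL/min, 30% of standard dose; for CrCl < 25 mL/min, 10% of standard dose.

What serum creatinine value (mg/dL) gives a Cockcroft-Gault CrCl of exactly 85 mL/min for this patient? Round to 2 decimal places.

1.86 mg/dL

Standard dose requires CrCl ≥ 85 mL/min.
Set (140 − 25) × 116.3 × 0.85 / (72 × SCr) = 85
SCr = (140 − 25) × 116.3 × 0.85 / (72 × 85) = 1.858 mg/dL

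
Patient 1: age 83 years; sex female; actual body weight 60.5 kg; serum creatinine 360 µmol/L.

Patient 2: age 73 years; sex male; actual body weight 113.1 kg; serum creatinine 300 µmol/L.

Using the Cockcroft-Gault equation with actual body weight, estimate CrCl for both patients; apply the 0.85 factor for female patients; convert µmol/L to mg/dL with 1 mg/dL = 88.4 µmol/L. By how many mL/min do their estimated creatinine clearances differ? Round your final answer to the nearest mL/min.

21 mL/min

Patient 1: SCr = 360 / 88.4 = 4.072 mg/dL
Patient 1: CrCl = (140 − 83) × 60.5 / (72 × 4.072) × 0.85 = 3448.5 / 293.18 × 0.85 ≈ 10.0 mL/min
Patient 2: SCr = 300 / 88.4 = 3.394 mg/dL
Patient 2: CrCl = (140 − 73) × 113.1 / (72 × 3.394) = 7577.7 / 244.37 ≈ 31.0 mL/min
|10.0 − 31.0| = 21.0 mL/min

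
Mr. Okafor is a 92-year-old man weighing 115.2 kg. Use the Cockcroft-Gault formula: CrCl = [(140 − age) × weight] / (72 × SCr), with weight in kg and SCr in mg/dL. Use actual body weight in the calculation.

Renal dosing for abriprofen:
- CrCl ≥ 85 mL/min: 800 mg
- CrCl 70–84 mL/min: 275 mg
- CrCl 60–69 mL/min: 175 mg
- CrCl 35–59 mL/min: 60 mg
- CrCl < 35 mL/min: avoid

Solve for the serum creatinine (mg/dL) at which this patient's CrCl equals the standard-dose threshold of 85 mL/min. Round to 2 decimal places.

Standard dose requires CrCl ≥ 85 mL/min.
Set (140 − 92) × 115.2 / (72 × SCr) = 85
SCr = (140 − 92) × 115.2 / (72 × 85) = 0.904 mg/dL

0.90 mg/dL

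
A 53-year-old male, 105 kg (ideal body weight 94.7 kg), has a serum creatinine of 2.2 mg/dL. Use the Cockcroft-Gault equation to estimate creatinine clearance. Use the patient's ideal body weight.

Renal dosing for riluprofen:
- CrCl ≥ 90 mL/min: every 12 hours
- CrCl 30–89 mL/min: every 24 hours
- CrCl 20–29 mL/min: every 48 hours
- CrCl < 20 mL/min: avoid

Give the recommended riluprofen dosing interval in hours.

CrCl = (140 − 53) × 94.7 / (72 × 2.2) = 8238.9 / 158.40 ≈ 52.0 mL/min
CrCl ≈ 52 mL/min → bracket 30–89 mL/min → every 24 hours.

every 24 hours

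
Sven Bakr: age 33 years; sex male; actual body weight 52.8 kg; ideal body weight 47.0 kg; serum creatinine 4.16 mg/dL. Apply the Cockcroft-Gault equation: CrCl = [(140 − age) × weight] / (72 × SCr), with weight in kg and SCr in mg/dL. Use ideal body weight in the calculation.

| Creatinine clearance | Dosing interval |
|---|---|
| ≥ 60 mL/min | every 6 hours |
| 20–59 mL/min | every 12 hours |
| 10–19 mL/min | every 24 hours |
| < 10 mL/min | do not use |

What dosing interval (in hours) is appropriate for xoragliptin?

every 24 hours

CrCl = (140 − 33) × 47 / (72 × 4.16) = 5029.0 / 299.52 ≈ 16.8 mL/min
CrCl ≈ 17 mL/min → bracket 10–19 mL/min → every 24 hours.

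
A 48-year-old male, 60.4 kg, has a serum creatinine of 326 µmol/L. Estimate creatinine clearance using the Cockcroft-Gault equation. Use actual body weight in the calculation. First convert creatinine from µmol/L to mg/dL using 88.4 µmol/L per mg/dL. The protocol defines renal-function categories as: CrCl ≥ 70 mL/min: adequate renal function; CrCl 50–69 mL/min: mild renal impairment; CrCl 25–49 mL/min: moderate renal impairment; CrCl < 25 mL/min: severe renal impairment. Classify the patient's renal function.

severe renal impairment

SCr = 326 / 88.4 = 3.688 mg/dL
CrCl = (140 − 48) × 60.4 / (72 × 3.688) = 5556.8 / 265.54 ≈ 20.9 mL/min
21 mL/min falls in the 'severe renal impairment' range.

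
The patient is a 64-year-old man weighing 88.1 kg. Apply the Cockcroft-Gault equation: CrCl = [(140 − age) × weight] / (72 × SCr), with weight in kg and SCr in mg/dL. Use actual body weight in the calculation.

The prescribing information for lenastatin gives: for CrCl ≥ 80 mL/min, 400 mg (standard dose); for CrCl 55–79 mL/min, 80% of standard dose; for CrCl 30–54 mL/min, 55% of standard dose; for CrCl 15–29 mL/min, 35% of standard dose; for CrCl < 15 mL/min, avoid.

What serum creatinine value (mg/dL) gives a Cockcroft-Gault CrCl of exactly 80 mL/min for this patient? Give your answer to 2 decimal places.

Standard dose requires CrCl ≥ 80 mL/min.
Set (140 − 64) × 88.1 / (72 × SCr) = 80
SCr = (140 − 64) × 88.1 / (72 × 80) = 1.162 mg/dL

1.16 mg/dL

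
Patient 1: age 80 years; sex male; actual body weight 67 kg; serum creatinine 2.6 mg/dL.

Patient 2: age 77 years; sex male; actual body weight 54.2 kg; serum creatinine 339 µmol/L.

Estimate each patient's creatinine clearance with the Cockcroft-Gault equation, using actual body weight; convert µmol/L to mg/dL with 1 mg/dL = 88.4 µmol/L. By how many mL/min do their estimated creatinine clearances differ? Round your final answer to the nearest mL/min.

9 mL/min

Patient 1: CrCl = (140 − 80) × 67 / (72 × 2.6) = 4020.0 / 187.20 ≈ 21.5 mL/min
Patient 2: SCr = 339 / 88.4 = 3.835 mg/dL
Patient 2: CrCl = (140 − 77) × 54.2 / (72 × 3.835) = 3414.6 / 276.12 ≈ 12.4 mL/min
|21.5 − 12.4| = 9.1 mL/min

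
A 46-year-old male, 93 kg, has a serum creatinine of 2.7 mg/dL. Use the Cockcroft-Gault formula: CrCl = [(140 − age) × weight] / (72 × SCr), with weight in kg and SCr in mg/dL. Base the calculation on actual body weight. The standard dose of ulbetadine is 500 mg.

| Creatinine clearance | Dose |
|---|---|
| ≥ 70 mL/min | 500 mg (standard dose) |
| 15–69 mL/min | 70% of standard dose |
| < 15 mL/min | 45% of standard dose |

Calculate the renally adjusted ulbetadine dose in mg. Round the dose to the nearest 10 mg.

350 mg

CrCl = (140 − 46) × 93 / (72 × 2.7) = 8742.0 / 194.40 ≈ 45.0 mL/min
CrCl ≈ 45 mL/min → bracket 15–69 mL/min.
70% of 500 mg = 350 mg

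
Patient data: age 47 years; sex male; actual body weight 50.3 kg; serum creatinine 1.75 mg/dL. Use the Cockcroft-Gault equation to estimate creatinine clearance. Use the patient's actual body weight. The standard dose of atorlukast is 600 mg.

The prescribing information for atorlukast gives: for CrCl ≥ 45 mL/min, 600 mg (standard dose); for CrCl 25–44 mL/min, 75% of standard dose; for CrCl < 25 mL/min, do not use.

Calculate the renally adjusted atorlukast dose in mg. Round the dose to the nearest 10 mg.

CrCl = (140 − 47) × 50.3 / (72 × 1.75) = 4677.9 / 126.00 ≈ 37.1 mL/min
CrCl ≈ 37 mL/min → bracket 25–44 mL/min.
75% of 600 mg = 450 mg

450 mg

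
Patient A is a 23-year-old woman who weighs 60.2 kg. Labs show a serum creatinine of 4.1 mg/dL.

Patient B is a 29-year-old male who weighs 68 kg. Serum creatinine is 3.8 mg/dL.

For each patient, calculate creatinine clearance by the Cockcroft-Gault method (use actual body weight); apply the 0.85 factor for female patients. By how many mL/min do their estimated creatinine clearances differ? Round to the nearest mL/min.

Patient A: CrCl = (140 − 23) × 60.2 / (72 × 4.1) × 0.85 = 7043.4 / 295.20 × 0.85 ≈ 20.3 mL/min
Patient B: CrCl = (140 − 29) × 68 / (72 × 3.8) = 7548.0 / 273.60 ≈ 27.6 mL/min
|20.3 − 27.6| = 7.3 mL/min

7 mL/min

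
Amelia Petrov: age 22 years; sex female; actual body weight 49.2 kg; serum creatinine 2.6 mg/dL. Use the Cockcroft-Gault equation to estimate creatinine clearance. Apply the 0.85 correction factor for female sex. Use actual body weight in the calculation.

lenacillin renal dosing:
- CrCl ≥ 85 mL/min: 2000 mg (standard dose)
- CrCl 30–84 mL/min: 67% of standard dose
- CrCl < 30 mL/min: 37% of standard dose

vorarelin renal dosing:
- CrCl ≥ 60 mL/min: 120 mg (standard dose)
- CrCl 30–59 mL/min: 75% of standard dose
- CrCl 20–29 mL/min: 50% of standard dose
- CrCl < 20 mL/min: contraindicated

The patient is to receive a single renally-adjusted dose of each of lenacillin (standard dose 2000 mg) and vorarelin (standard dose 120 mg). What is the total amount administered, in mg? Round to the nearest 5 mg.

CrCl = (140 − 22) × 49.2 / (72 × 2.6) × 0.85 = 5805.6 / 187.20 × 0.85 ≈ 26.4 mL/min
CrCl ≈ 26 mL/min.
lenacillin: < 30 mL/min → 37% of 2000 mg = 740 mg.
vorarelin: 20–29 mL/min → 50% of 120 mg = 60 mg.
Total = 740 + 60 = 800 mg.

800 mg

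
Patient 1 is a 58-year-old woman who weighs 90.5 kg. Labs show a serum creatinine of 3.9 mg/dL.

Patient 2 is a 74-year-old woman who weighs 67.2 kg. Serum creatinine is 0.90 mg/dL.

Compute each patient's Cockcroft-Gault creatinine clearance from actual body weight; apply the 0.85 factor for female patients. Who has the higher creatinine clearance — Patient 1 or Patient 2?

Patient 2

Patient 1: CrCl = (140 − 58) × 90.5 / (72 × 3.9) × 0.85 = 7421.0 / 280.80 × 0.85 ≈ 22.5 mL/min
Patient 2: CrCl = (140 − 74) × 67.2 / (72 × 0.9) × 0.85 = 4435.2 / 64.80 × 0.85 ≈ 58.2 mL/min
22.5 vs 58.2 mL/min → Patient 2 is higher.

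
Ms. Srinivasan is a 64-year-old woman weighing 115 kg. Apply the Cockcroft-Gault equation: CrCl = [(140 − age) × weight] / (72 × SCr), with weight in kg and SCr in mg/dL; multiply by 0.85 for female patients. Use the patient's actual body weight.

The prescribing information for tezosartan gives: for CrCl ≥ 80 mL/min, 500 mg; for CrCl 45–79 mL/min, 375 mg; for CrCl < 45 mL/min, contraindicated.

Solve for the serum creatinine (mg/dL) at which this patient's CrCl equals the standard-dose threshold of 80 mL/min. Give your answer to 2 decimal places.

1.29 mg/dL

Standard dose requires CrCl ≥ 80 mL/min.
Set (140 − 64) × 115 × 0.85 / (72 × SCr) = 80
SCr = (140 − 64) × 115 × 0.85 / (72 × 80) = 1.290 mg/dL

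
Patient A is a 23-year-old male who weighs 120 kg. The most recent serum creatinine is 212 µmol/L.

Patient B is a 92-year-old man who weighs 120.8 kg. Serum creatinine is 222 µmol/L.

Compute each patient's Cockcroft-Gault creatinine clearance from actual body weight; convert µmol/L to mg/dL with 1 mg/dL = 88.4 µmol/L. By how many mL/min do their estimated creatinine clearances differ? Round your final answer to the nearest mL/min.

Patient A: SCr = 212 / 88.4 = 2.398 mg/dL
Patient A: CrCl = (140 − 23) × 120 / (72 × 2.398) = 14040.0 / 172.66 ≈ 81.3 mL/min
Patient B: SCr = 222 / 88.4 = 2.511 mg/dL
Patient B: CrCl = (140 − 92) × 120.8 / (72 × 2.511) = 5798.4 / 180.79 ≈ 32.1 mL/min
|81.3 − 32.1| = 49.2 mL/min

49 mL/min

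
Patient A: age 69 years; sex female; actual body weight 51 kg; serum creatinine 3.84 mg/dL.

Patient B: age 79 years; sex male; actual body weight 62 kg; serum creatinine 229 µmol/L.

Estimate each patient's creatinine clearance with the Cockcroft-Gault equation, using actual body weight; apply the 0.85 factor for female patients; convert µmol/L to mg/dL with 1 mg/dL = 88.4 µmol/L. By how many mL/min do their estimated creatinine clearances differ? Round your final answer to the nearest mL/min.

9 mL/min

Patient A: CrCl = (140 − 69) × 51 / (72 × 3.84) × 0.85 = 3621.0 / 276.48 × 0.85 ≈ 11.1 mL/min
Patient B: SCr = 229 / 88.4 = 2.59 mg/dL
Patient B: CrCl = (140 − 79) × 62 / (72 × 2.59) = 3782.0 / 186.48 ≈ 20.3 mL/min
|11.1 − 20.3| = 9.2 mL/min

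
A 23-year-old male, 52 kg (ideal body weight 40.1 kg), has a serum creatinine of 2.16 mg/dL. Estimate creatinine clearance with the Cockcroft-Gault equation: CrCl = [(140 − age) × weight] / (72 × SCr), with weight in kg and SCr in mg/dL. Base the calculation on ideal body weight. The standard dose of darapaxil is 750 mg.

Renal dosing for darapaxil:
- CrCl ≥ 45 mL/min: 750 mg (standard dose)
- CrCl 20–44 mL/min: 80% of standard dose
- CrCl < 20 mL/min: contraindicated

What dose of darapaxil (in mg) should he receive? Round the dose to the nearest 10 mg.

600 mg

CrCl = (140 − 23) × 40.1 / (72 × 2.16) = 4691.7 / 155.52 ≈ 30.2 mL/min
CrCl ≈ 30 mL/min → bracket 20–44 mL/min.
80% of 750 mg = 600 mg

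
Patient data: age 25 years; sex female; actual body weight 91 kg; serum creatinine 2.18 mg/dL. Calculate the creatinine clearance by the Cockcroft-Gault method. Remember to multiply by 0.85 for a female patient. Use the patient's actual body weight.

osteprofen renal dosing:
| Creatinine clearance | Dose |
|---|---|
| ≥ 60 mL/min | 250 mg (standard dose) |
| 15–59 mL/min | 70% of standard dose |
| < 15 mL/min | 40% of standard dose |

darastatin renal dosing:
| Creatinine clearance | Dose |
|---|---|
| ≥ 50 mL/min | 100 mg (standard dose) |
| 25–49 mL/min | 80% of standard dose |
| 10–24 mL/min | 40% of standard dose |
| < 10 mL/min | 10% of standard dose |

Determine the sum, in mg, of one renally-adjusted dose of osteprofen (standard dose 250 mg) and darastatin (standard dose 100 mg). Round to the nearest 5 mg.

275 mg

CrCl = (140 − 25) × 91 / (72 × 2.18) × 0.85 = 10465.0 / 156.96 × 0.85 ≈ 56.7 mL/min
CrCl ≈ 57 mL/min.
osteprofen: 15–59 mL/min → 70% of 250 mg = 175 mg.
darastatin: ≥ 50 mL/min → 100% of 100 mg = 100 mg.
Total = 175 + 100 = 275 mg.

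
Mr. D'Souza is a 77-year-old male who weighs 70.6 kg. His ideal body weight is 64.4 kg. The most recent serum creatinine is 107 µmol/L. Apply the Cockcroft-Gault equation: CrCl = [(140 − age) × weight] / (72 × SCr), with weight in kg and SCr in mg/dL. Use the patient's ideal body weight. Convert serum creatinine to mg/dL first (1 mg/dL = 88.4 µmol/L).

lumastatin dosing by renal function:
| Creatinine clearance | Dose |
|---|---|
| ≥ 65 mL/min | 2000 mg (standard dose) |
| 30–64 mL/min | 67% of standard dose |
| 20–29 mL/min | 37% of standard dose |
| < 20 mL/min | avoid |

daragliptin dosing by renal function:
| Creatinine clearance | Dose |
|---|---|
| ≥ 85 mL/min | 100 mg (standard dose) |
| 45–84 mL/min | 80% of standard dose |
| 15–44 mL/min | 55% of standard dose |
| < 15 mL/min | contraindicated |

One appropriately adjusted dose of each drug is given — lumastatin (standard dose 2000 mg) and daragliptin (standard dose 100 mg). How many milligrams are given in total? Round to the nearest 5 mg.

1420 mg

SCr = 107 / 88.4 = 1.21 mg/dL
CrCl = (140 − 77) × 64.4 / (72 × 1.21) = 4057.2 / 87.12 ≈ 46.6 mL/min
CrCl ≈ 47 mL/min.
lumastatin: 30–64 mL/min → 67% of 2000 mg = 1340 mg.
daragliptin: 45–84 mL/min → 80% of 100 mg = 80 mg.
Total = 1340 + 80 = 1420 mg.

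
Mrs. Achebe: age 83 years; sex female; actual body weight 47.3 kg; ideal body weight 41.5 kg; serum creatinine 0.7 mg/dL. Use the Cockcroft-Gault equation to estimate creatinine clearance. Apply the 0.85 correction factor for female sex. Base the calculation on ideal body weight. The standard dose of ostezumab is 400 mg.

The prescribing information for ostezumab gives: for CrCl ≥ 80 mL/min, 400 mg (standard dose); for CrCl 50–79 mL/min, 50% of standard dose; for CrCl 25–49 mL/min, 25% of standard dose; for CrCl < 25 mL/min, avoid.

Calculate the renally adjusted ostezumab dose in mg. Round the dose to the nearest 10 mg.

CrCl = (140 − 83) × 41.5 / (72 × 0.7) × 0.85 = 2365.5 / 50.40 × 0.85 ≈ 39.9 mL/min
CrCl ≈ 40 mL/min → bracket 25–49 mL/min.
25% of 400 mg = 100 mg

100 mg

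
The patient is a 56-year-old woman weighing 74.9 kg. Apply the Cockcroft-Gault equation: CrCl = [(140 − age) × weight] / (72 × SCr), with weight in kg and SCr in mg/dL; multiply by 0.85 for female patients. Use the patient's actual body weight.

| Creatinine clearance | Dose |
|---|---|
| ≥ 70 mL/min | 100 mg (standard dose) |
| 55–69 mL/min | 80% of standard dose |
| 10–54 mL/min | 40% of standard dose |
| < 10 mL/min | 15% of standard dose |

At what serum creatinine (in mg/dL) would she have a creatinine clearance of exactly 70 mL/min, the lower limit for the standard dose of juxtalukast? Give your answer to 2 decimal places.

Standard dose requires CrCl ≥ 70 mL/min.
Set (140 − 56) × 74.9 × 0.85 / (72 × SCr) = 70
SCr = (140 − 56) × 74.9 × 0.85 / (72 × 70) = 1.061 mg/dL

1.06 mg/dL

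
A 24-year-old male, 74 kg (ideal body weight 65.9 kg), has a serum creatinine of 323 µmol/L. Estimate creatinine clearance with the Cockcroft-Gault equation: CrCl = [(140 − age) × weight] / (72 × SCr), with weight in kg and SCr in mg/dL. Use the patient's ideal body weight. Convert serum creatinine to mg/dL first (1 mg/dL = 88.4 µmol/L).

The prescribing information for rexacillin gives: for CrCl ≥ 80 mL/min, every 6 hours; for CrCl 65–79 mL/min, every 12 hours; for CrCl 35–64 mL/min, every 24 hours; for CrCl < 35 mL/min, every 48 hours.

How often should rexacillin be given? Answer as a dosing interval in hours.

every 48 hours

SCr = 323 / 88.4 = 3.654 mg/dL
CrCl = (140 − 24) × 65.9 / (72 × 3.654) = 7644.4 / 263.09 ≈ 29.1 mL/min
CrCl ≈ 29 mL/min → bracket < 35 mL/min → every 48 hours.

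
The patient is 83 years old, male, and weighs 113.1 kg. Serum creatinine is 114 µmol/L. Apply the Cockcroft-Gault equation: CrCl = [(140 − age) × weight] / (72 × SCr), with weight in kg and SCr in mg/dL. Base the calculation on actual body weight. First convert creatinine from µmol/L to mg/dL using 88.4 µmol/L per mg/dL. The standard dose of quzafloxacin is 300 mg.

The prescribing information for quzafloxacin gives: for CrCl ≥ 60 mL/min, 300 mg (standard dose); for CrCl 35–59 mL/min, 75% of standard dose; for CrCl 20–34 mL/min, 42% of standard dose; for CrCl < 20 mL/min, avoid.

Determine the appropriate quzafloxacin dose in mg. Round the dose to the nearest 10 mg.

SCr = 114 / 88.4 = 1.29 mg/dL
CrCl = (140 − 83) × 113.1 / (72 × 1.29) = 6446.7 / 92.88 ≈ 69.4 mL/min
CrCl ≈ 69 mL/min → bracket ≥ 60 mL/min.
100% of 300 mg = 300 mg

300 mg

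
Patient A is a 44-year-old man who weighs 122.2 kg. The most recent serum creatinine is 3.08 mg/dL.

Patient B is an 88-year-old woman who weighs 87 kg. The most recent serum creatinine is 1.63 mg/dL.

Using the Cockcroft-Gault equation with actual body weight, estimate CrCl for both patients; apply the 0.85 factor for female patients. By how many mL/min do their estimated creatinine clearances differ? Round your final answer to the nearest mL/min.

Patient A: CrCl = (140 − 44) × 122.2 / (72 × 3.08) = 11731.2 / 221.76 ≈ 52.9 mL/min
Patient B: CrCl = (140 − 88) × 87 / (72 × 1.63) × 0.85 = 4524.0 / 117.36 × 0.85 ≈ 32.8 mL/min
|52.9 − 32.8| = 20.1 mL/min

20 mL/min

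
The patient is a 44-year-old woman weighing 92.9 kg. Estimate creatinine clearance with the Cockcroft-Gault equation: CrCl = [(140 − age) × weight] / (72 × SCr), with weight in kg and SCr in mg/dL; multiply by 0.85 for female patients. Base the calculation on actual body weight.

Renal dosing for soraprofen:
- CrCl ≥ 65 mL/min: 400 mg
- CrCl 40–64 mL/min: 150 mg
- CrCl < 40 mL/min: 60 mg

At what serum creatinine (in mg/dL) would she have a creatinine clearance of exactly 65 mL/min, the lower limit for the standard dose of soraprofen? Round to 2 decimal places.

1.62 mg/dL

Standard dose requires CrCl ≥ 65 mL/min.
Set (140 − 44) × 92.9 × 0.85 / (72 × SCr) = 65
SCr = (140 − 44) × 92.9 × 0.85 / (72 × 65) = 1.620 mg/dL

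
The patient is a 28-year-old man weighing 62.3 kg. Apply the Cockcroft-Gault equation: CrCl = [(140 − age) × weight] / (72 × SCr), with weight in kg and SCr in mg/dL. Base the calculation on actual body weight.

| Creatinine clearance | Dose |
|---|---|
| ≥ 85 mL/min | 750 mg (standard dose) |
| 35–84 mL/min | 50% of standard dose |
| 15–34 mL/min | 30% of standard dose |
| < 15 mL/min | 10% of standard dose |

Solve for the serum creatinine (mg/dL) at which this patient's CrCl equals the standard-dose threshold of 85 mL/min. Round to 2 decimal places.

1.14 mg/dL

Standard dose requires CrCl ≥ 85 mL/min.
Set (140 − 28) × 62.3 / (72 × SCr) = 85
SCr = (140 − 28) × 62.3 / (72 × 85) = 1.140 mg/dL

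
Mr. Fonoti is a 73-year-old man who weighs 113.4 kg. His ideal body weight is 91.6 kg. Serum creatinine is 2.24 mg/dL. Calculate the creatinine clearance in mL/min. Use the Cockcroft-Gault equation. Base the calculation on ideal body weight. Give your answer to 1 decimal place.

38.1 mL/min

CrCl = (140 − 73) × 91.6 / (72 × 2.24) = 6137.2 / 161.28 ≈ 38.1 mL/min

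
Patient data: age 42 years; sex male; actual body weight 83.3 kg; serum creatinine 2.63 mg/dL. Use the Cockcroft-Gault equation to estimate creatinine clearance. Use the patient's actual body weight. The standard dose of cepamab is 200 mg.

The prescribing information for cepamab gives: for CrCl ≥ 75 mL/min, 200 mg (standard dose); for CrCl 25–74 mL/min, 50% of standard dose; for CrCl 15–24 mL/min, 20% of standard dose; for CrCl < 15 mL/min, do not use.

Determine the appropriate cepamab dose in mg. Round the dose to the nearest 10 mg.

100 mg

CrCl = (140 − 42) × 83.3 / (72 × 2.63) = 8163.4 / 189.36 ≈ 43.1 mL/min
CrCl ≈ 43 mL/min → bracket 25–74 mL/min.
50% of 200 mg = 100 mg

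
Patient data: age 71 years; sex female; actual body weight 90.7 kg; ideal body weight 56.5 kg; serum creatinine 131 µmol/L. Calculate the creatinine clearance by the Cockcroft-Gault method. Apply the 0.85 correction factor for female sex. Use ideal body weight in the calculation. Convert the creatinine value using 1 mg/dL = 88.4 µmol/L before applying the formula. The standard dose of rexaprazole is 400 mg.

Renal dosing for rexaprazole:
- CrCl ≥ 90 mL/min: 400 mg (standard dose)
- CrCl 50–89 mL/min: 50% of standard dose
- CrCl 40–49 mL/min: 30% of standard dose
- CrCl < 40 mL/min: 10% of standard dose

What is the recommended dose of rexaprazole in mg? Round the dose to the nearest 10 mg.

40 mg

SCr = 131 / 88.4 = 1.482 mg/dL
CrCl = (140 − 71) × 56.5 / (72 × 1.482) × 0.85 = 3898.5 / 106.70 × 0.85 ≈ 31.1 mL/min
CrCl ≈ 31 mL/min → bracket < 40 mL/min.
10% of 400 mg = 40 mg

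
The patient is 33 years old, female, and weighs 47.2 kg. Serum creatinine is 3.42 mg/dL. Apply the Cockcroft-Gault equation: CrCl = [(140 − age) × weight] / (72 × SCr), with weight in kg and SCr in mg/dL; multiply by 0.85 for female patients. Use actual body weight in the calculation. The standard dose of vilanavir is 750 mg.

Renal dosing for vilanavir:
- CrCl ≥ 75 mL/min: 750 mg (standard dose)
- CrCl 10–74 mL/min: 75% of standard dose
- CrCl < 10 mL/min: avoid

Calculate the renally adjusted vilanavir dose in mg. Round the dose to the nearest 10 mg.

560 mg

CrCl = (140 − 33) × 47.2 / (72 × 3.42) × 0.85 = 5050.4 / 246.24 × 0.85 ≈ 17.4 mL/min
CrCl ≈ 17 mL/min → bracket 10–74 mL/min.
75% of 750 mg = 562.5 mg → 560 mg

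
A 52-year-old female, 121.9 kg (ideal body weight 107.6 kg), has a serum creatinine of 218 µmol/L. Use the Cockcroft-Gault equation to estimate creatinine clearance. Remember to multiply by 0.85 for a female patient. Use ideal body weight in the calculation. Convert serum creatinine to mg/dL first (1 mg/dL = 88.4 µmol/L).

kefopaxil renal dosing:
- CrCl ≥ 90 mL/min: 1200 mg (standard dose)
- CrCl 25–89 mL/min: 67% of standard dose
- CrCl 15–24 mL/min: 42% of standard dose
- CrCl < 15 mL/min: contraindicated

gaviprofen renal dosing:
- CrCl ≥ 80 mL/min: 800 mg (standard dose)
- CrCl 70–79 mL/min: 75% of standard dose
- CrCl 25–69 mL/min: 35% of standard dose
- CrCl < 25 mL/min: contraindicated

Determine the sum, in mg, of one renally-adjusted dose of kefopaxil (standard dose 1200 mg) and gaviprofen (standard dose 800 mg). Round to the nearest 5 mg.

1085 mg

SCr = 218 / 88.4 = 2.466 mg/dL
CrCl = (140 − 52) × 107.6 / (72 × 2.466) × 0.85 = 9468.8 / 177.55 × 0.85 ≈ 45.3 mL/min
CrCl ≈ 45 mL/min.
kefopaxil: 25–89 mL/min → 67% of 1200 mg = 804 mg.
gaviprofen: 25–69 mL/min → 35% of 800 mg = 280 mg.
Total = 804 + 280 = 1084 mg.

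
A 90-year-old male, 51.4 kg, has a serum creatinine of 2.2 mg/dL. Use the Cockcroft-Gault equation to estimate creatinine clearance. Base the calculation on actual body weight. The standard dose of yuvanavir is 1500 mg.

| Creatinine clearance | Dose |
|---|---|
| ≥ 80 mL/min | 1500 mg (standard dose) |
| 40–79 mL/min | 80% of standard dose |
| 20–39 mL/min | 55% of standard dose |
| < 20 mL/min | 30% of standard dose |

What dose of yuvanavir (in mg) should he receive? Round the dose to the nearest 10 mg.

CrCl = (140 − 90) × 51.4 / (72 × 2.2) = 2570.0 / 158.40 ≈ 16.2 mL/min
CrCl ≈ 16 mL/min → bracket < 20 mL/min.
30% of 1500 mg = 450 mg

450 mg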